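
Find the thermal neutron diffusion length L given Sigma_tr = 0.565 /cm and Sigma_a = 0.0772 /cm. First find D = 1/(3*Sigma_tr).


D = 1 / (3 * Sigma_tr) = 1 / (3 * 0.565) = 0.5899705 cm
L = sqrt(D / Sigma_a)
L = sqrt(0.5899705 / 0.0772)
L = 2.7644 cm

2.7644


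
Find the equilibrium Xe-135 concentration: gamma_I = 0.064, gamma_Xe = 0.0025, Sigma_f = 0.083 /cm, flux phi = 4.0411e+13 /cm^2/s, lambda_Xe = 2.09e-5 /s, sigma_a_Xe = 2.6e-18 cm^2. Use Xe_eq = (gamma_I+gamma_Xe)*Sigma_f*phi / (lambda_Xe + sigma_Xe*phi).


Xe_eq = (gamma_I + gamma_Xe) * Sigma_f * phi / (lambda_Xe + sigma_Xe * phi)
Numerator = (0.064 + 0.0025) * 0.083 * 4.0411e+13 = 2.230485e+11
Denominator = 2.09e-5 + 2.6e-18 * 4.0411e+13 = 1.259686e-04
Xe_eq = 2.230485e+11 / 1.259686e-04 = 1.7707e+15 /cm^3

1.7707e+15


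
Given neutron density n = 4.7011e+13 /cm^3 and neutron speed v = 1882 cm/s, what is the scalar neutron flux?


phi = n * v
phi = 4.7011e+13 * 1882
phi = 8.8475e+16 /cm^2/s

8.8475e+16


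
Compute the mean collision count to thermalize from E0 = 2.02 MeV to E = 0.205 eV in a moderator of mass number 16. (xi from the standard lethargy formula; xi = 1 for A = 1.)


xi = 1 + (A-1)^2/(2A)*ln((A-1)/(A+1)) = 0.1199467 (for A = 16)
n = ln(E0/E) / xi
n = ln(2.02e6 / 0.205) / 0.1199467
n = ln(9.853659e+06) / 0.1199467 = 134.25

134.25


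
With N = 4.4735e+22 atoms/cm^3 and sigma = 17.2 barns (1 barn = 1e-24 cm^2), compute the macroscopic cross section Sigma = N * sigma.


Sigma = N * sigma_barns * 1e-24
Sigma = 4.4735e+22 * 17.2 * 1e-24
Sigma = 0.76944 /cm

0.76944


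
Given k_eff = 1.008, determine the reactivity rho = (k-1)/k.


rho = (k_eff - 1) / k_eff
rho = (1.008 - 1) / 1.008
rho = 0.0079365

0.0079365


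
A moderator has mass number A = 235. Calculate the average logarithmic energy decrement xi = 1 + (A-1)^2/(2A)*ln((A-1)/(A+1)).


xi = 1 + (A-1)^2/(2A) * ln((A-1)/(A+1))
xi = 1 + (235-1)^2/(2*235) * ln((235-1)/(235 +1))
xi = 0.0084865

0.0084865


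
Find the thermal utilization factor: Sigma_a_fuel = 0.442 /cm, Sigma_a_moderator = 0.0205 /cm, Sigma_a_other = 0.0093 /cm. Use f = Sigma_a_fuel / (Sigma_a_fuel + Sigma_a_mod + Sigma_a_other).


f = Sigma_a_fuel / (Sigma_a_fuel + Sigma_a_mod + Sigma_a_other)
f = 0.442 / (0.442 + 0.0205 + 0.0093)
f = 0.93684

0.93684


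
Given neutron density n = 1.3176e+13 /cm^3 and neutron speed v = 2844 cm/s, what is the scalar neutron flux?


phi = n * v
phi = 1.3176e+13 * 2844
phi = 3.7473e+16 /cm^2/s

3.7473e+16


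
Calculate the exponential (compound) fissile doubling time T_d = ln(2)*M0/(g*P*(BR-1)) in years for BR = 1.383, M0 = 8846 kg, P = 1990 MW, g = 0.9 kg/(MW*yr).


Breeding gain G = BR - 1 = 1.383 - 1 = 0.383
Fissile production rate = g * P * G = 0.9 * 1990 * 0.383 = 685.953 kg/yr
T_d = ln(2) * M0 / (g * P * G)
T_d = ln(2) * 8846 / 685.953 = 8.9388 yr

8.9388


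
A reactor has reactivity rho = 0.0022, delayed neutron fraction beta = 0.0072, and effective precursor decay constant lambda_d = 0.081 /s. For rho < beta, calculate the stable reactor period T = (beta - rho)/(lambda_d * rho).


T = (beta - rho) / (lambda_d * rho)
T = (0.0072 - 0.0022) / (0.081 * 0.0022)
T = 28.058 s

28.058


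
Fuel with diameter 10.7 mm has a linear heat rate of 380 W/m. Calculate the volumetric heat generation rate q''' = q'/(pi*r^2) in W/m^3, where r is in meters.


r = D / 2 / 1000 = 10.7 / 2 / 1000 = 0.00535 m
q''' = q' / (pi * r^2)
q''' = 380 / (pi * 0.00535^2)
q''' = 4.2260e+06 W/m^3

4.2260e+06


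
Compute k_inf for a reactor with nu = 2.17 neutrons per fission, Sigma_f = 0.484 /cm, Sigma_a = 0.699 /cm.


k_inf = nu * Sigma_f / Sigma_a
k_inf = 2.17 * 0.484 / 0.699
k_inf = 1.5025

1.5025


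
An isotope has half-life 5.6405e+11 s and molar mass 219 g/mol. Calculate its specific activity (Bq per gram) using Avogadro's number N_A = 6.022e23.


lambda = ln(2) / t_half = ln(2) / 5.6405e+11 = 1.228875e-12 /s
SA = lambda * N_A / M
SA = 1.228875e-12 * 6.022e23 / 219
SA = 3.3791e+09 Bq/g

3.3791e+09


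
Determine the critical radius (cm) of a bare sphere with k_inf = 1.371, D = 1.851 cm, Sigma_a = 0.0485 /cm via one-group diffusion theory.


L^2 = D / Sigma_a = 1.851 / 0.0485 = 38.16495 cm^2
B_m^2 = (k_inf - 1) / L^2 = (1.371 - 1) / 38.16495 = 0.009720961 /cm^2
For a bare sphere: B_g = pi/R, so R_c = pi / sqrt(B_m^2)
R_c = pi / sqrt(0.009720961) = 31.864 cm

31.864


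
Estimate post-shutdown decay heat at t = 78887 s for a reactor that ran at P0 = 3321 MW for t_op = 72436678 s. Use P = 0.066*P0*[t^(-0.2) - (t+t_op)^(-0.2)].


P/P0 = 0.066 * [t^(-0.2) - (t + t_op)^(-0.2)]
P/P0 = 0.066 * [78887^(-0.2) - (78887 + 72436678)^(-0.2)]
P/P0 = 0.066 * [0.1048574 - 0.02678636] = 0.005152689
P = 3321 * 0.005152689 = 17.112 MW

17.112


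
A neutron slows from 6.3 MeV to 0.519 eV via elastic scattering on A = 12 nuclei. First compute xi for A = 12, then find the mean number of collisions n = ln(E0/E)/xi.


xi = 1 + (A-1)^2/(2A)*ln((A-1)/(A+1)) = 0.1577690 (for A = 12)
n = ln(E0/E) / xi
n = ln(6.3e6 / 0.519) / 0.1577690
n = ln(1.213873e+07) / 0.1577690 = 103.39

103.39


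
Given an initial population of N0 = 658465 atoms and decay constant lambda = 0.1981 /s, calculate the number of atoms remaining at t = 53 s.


N = N0 * exp(-lambda * t)
N = 658465 * exp(-0.1981 * 53)
N = 18.144

18.144


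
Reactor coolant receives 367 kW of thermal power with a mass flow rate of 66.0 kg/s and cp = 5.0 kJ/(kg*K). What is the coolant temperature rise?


dT = Q / (m_dot * cp)
dT = 367 / (66.0 * 5.0)
dT = 1.1121 C

1.1121


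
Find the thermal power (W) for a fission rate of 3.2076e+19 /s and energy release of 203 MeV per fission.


P = fission_rate * E_MeV * 1.602e-13
P = 3.2076e+19 * 203 * 1.602e-13
P = 1.0431e+09 W

1.0431e+09


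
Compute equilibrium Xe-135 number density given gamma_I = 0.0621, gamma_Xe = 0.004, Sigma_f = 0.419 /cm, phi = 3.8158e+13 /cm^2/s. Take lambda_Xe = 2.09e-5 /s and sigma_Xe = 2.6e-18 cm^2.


Xe_eq = (gamma_I + gamma_Xe) * Sigma_f * phi / (lambda_Xe + sigma_Xe * phi)
Numerator = (0.0621 + 0.004) * 0.419 * 3.8158e+13 = 1.056820e+12
Denominator = 2.09e-5 + 2.6e-18 * 3.8158e+13 = 1.201108e-04
Xe_eq = 1.056820e+12 / 1.201108e-04 = 8.7987e+15 /cm^3

8.7987e+15


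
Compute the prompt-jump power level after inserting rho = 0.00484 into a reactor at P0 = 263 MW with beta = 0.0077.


P1/P0 = beta / (beta - rho)
P1/P0 = 0.0077 / (0.0077 - 0.00484) = 2.692308
P1 = 263 * 2.692308 = 708.08 MW

708.08


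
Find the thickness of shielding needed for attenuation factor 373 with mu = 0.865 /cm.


x = ln(factor) / mu
x = ln(373) / 0.865
x = 6.8458 cm

6.8458


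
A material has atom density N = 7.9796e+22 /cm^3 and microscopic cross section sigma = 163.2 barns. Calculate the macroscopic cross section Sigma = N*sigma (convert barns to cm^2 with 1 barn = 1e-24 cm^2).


Sigma = N * sigma_barns * 1e-24
Sigma = 7.9796e+22 * 163.2 * 1e-24
Sigma = 13.023 /cm

13.023


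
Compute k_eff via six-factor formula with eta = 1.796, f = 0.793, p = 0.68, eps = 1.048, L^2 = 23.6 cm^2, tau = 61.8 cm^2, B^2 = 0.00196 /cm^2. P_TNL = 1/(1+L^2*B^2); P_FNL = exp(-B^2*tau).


k_inf = eta*f*p*eps = 1.796*0.793*0.68*1.048 = 1.014962
P_TNL = 1/(1 + L^2*B^2) = 1/(1 + 23.6*0.00196) = 0.9557890
P_FNL = exp(-B^2*tau) = exp(-0.00196*61.8) = 0.8859206
k_eff = k_inf * P_TNL * P_FNL = 1.014962 * 0.9557890 * 0.8859206
k_eff = 0.85942

0.85942


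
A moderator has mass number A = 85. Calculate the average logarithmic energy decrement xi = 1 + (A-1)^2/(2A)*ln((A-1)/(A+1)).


xi = 1 + (A-1)^2/(2A) * ln((A-1)/(A+1))
xi = 1 + (85-1)^2/(2*85) * ln((85-1)/(85 +1))
xi = 0.023346

0.023346


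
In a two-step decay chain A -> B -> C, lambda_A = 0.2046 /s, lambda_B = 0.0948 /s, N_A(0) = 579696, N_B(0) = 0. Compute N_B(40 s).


N_B(t) = lambda_A * N_A0 / (lambda_B - lambda_A) * [exp(-lambda_A*t) - exp(-lambda_B*t)]
exp(-0.2046*40) = 2.790834e-04; exp(-0.0948*40) = 0.02255046
N_B = 0.2046 * 579696 / (0.0948 - 0.2046) * (2.790834e-04 - 0.02255046)
N_B = 24058

24058


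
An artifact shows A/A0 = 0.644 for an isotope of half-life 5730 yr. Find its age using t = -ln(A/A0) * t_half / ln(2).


lambda = ln(2) / t_half = ln(2) / 5730 = 1.209681e-04 /yr
t = -ln(A/A0) / lambda
t = -ln(0.644) / 1.209681e-04
t = 3637.8 yr

3637.8


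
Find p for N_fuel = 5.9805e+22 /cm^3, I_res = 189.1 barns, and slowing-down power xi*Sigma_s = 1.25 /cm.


p = exp(-N * I * 1e-24 / (xi*Sigma_s))
p = exp(-5.9805e+22 * 189.1 * 1e-24 / 1.25)
p = 1.1771e-04

1.1771e-04


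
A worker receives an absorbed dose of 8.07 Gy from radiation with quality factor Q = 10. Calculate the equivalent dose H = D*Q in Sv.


H = D * Q
H = 8.07 * 10
H = 80.700 Sv

80.700


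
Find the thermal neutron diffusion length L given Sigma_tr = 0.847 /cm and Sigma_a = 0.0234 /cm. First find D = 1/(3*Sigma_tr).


D = 1 / (3 * Sigma_tr) = 1 / (3 * 0.847) = 0.3935458 cm
L = sqrt(D / Sigma_a)
L = sqrt(0.3935458 / 0.0234)
L = 4.1010 cm

4.1010


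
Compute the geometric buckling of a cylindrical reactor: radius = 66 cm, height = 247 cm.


B^2 = (2.405/R)^2 + (pi/H)^2
B^2 = (2.405/66)^2 + (pi/247)^2
B^2 = 0.0014896 /cm^2

0.0014896


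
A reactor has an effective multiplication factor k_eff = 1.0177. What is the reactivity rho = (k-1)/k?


rho = (k_eff - 1) / k_eff
rho = (1.0177 - 1) / 1.0177
rho = 0.017392

0.017392


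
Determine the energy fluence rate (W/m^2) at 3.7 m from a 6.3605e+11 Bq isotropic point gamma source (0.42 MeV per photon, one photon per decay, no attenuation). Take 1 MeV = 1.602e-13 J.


psi = A * E * 1.602e-13 / (4*pi*r^2)
psi = 6.3605e+11 * 0.42 * 1.602e-13 / (4*pi*3.7^2)
psi = 2.4877e-04 W/m^2

2.4877e-04


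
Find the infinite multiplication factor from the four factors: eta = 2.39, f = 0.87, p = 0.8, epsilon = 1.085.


k_inf = eta * f * p * epsilon
k_inf = 2.39 * 0.87 * 0.8 * 1.085
k_inf = 1.8048

1.8048


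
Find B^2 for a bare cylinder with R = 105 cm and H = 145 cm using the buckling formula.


B^2 = (2.405/R)^2 + (pi/H)^2
B^2 = (2.405/105)^2 + (pi/145)^2
B^2 = 9.9405e-04 /cm^2

9.9405e-04


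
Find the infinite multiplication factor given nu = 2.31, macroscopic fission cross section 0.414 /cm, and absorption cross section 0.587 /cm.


k_inf = nu * Sigma_f / Sigma_a
k_inf = 2.31 * 0.414 / 0.587
k_inf = 1.6292

1.6292


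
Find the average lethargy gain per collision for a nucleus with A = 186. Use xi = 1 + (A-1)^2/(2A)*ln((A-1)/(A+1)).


xi = 1 + (A-1)^2/(2A) * ln((A-1)/(A+1))
xi = 1 + (186-1)^2/(2*186) * ln((186-1)/(186 +1))
xi = 0.010714

0.010714


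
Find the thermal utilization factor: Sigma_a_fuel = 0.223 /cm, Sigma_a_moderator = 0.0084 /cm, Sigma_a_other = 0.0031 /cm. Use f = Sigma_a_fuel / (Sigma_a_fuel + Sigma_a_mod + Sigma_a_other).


f = Sigma_a_fuel / (Sigma_a_fuel + Sigma_a_mod + Sigma_a_other)
f = 0.223 / (0.223 + 0.0084 + 0.0031)
f = 0.95096

0.95096


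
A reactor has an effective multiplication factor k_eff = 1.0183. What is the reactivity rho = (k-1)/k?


rho = (k_eff - 1) / k_eff
rho = (1.0183 - 1) / 1.0183
rho = 0.017971

0.017971


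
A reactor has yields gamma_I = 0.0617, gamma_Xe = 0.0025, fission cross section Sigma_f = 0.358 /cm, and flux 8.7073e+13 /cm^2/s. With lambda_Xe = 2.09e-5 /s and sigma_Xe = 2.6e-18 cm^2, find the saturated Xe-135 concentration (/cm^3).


Xe_eq = (gamma_I + gamma_Xe) * Sigma_f * phi / (lambda_Xe + sigma_Xe * phi)
Numerator = (0.0617 + 0.0025) * 0.358 * 8.7073e+13 = 2.001251e+12
Denominator = 2.09e-5 + 2.6e-18 * 8.7073e+13 = 2.472898e-04
Xe_eq = 2.001251e+12 / 2.472898e-04 = 8.0927e+15 /cm^3

8.0927e+15


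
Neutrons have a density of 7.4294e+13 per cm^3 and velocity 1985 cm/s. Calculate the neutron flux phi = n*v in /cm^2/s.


phi = n * v
phi = 7.4294e+13 * 1985
phi = 1.4747e+17 /cm^2/s

1.4747e+17


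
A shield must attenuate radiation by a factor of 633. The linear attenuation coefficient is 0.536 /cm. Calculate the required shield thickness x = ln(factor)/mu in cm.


x = ln(factor) / mu
x = ln(633) / 0.536
x = 12.034 cm

12.034


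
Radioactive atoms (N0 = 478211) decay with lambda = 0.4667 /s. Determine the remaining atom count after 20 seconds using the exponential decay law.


N = N0 * exp(-lambda * t)
N = 478211 * exp(-0.4667 * 20)
N = 42.259

42.259


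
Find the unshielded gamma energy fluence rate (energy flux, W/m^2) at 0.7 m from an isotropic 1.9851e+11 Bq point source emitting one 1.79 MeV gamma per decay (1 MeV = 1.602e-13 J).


psi = A * E * 1.602e-13 / (4*pi*r^2)
psi = 1.9851e+11 * 1.79 * 1.602e-13 / (4*pi*0.7^2)
psi = 0.0092447 W/m^2

0.0092447


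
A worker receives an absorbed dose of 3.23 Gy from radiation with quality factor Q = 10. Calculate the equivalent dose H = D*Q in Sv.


H = D * Q
H = 3.23 * 10
H = 32.300 Sv

32.300


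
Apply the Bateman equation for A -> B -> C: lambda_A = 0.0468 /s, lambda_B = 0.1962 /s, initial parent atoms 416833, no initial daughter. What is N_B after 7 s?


N_B(t) = lambda_A * N_A0 / (lambda_B - lambda_A) * [exp(-lambda_A*t) - exp(-lambda_B*t)]
exp(-0.0468*7) = 0.7206512; exp(-0.1962*7) = 0.2532445
N_B = 0.0468 * 416833 / (0.1962 - 0.0468) * (0.7206512 - 0.2532445)
N_B = 61031

61031


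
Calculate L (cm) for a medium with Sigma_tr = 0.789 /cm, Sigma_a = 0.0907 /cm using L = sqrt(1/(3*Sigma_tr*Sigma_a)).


D = 1 / (3 * Sigma_tr) = 1 / (3 * 0.789) = 0.4224757 cm
L = sqrt(D / Sigma_a)
L = sqrt(0.4224757 / 0.0907)
L = 2.1582 cm

2.1582


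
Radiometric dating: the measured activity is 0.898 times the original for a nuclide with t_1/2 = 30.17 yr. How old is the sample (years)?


lambda = ln(2) / t_half = ln(2) / 30.17 = 0.02297472 /yr
t = -ln(A/A0) / lambda
t = -ln(0.898) / 0.02297472
t = 4.6828 yr

4.6828


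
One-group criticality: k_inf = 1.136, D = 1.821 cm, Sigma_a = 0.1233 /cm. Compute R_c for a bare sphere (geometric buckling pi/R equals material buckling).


L^2 = D / Sigma_a = 1.821 / 0.1233 = 14.76886 cm^2
B_m^2 = (k_inf - 1) / L^2 = (1.136 - 1) / 14.76886 = 0.009208565 /cm^2
For a bare sphere: B_g = pi/R, so R_c = pi / sqrt(B_m^2)
R_c = pi / sqrt(0.009208565) = 32.738 cm

32.738


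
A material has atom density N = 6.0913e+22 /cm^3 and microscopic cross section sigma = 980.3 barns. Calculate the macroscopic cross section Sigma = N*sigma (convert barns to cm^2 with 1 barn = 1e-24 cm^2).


Sigma = N * sigma_barns * 1e-24
Sigma = 6.0913e+22 * 980.3 * 1e-24
Sigma = 59.713 /cm

59.713


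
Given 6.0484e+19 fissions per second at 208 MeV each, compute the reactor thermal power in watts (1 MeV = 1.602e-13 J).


P = fission_rate * E_MeV * 1.602e-13
P = 6.0484e+19 * 208 * 1.602e-13
P = 2.0154e+09 W

2.0154e+09


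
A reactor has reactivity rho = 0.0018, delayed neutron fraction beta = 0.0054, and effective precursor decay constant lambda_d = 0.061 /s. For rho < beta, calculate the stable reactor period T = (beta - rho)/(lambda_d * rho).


T = (beta - rho) / (lambda_d * rho)
T = (0.0054 - 0.0018) / (0.061 * 0.0018)
T = 32.787 s

32.787


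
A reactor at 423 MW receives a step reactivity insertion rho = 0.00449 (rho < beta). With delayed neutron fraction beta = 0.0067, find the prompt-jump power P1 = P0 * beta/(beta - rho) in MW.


P1/P0 = beta / (beta - rho)
P1/P0 = 0.0067 / (0.0067 - 0.00449) = 3.031674
P1 = 423 * 3.031674 = 1282.4 MW

1282.4


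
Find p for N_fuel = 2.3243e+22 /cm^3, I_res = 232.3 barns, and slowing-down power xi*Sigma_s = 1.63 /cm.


p = exp(-N * I * 1e-24 / (xi*Sigma_s))
p = exp(-2.3243e+22 * 232.3 * 1e-24 / 1.63)
p = 0.036426

0.036426


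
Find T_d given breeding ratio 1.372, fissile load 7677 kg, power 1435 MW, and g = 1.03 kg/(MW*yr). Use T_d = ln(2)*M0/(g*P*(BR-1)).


Breeding gain G = BR - 1 = 1.372 - 1 = 0.372
Fissile production rate = g * P * G = 1.03 * 1435 * 0.372 = 549.8346 kg/yr
T_d = ln(2) * M0 / (g * P * G)
T_d = ln(2) * 7677 / 549.8346 = 9.6780 yr

9.6780


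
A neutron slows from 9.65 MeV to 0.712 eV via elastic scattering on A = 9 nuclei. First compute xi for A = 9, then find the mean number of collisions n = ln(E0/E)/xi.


xi = 1 + (A-1)^2/(2A)*ln((A-1)/(A+1)) = 0.2066007 (for A = 9)
n = ln(E0/E) / xi
n = ln(9.65e6 / 0.712) / 0.2066007
n = ln(1.355337e+07) / 0.2066007 = 79.487

79.487


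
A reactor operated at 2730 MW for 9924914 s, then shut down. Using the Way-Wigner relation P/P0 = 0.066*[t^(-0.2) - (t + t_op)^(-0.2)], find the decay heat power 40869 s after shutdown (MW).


P/P0 = 0.066 * [t^(-0.2) - (t + t_op)^(-0.2)]
P/P0 = 0.066 * [40869^(-0.2) - (40869 + 9924914)^(-0.2)]
P/P0 = 0.066 * [0.1195973 - 0.03983802] = 0.005264112
P = 2730 * 0.005264112 = 14.371 MW

14.371


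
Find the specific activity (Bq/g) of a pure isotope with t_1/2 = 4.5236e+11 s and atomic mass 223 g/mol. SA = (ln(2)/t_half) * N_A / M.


lambda = ln(2) / t_half = ln(2) / 4.5236e+11 = 1.532291e-12 /s
SA = lambda * N_A / M
SA = 1.532291e-12 * 6.022e23 / 223
SA = 4.1379e+09 Bq/g

4.1379e+09


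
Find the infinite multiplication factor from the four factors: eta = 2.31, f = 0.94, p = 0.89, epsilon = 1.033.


k_inf = eta * f * p * epsilon
k_inf = 2.31 * 0.94 * 0.89 * 1.033
k_inf = 1.9963

1.9963


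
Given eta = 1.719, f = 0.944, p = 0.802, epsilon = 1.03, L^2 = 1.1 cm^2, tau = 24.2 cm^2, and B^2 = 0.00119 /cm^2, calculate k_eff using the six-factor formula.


k_inf = eta*f*p*eps = 1.719*0.944*0.802*1.03 = 1.340477
P_TNL = 1/(1 + L^2*B^2) = 1/(1 + 1.1*0.00119) = 0.9986927
P_FNL = exp(-B^2*tau) = exp(-0.00119*24.2) = 0.9716127
k_eff = k_inf * P_TNL * P_FNL = 1.340477 * 0.9986927 * 0.9716127
k_eff = 1.3007

1.3007


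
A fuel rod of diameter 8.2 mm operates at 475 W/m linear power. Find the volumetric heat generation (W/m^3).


r = D / 2 / 1000 = 8.2 / 2 / 1000 = 0.0041 m
q''' = q' / (pi * r^2)
q''' = 475 / (pi * 0.0041^2)
q''' = 8.9945e+06 W/m^3

8.9945e+06


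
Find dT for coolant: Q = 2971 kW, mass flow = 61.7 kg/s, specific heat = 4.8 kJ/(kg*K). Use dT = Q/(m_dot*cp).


dT = Q / (m_dot * cp)
dT = 2971 / (61.7 * 4.8)
dT = 10.032 C

10.032


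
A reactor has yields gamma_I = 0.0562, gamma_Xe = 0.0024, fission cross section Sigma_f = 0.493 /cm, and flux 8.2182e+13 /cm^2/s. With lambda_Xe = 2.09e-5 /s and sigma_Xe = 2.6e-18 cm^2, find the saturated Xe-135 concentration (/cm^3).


Xe_eq = (gamma_I + gamma_Xe) * Sigma_f * phi / (lambda_Xe + sigma_Xe * phi)
Numerator = (0.0562 + 0.0024) * 0.493 * 8.2182e+13 = 2.374222e+12
Denominator = 2.09e-5 + 2.6e-18 * 8.2182e+13 = 2.345732e-04
Xe_eq = 2.374222e+12 / 2.345732e-04 = 1.0121e+16 /cm^3

1.0121e+16


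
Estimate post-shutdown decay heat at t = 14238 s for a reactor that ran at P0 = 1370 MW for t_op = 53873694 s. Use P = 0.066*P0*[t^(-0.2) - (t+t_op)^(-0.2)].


P/P0 = 0.066 * [t^(-0.2) - (t + t_op)^(-0.2)]
P/P0 = 0.066 * [14238^(-0.2) - (14238 + 53873694)^(-0.2)]
P/P0 = 0.066 * [0.1476761 - 0.02842508] = 0.007870567
P = 1370 * 0.007870567 = 10.783 MW

10.783


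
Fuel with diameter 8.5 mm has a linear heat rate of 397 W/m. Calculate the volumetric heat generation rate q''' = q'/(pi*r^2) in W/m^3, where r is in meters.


r = D / 2 / 1000 = 8.5 / 2 / 1000 = 0.00425 m
q''' = q' / (pi * r^2)
q''' = 397 / (pi * 0.00425^2)
q''' = 6.9962e+06 W/m^3

6.9962e+06


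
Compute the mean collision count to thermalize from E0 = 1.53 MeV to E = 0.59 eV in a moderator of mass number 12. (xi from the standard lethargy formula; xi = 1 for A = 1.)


xi = 1 + (A-1)^2/(2A)*ln((A-1)/(A+1)) = 0.1577690 (for A = 12)
n = ln(E0/E) / xi
n = ln(1.53e6 / 0.59) / 0.1577690
n = ln(2.593220e+06) / 0.1577690 = 93.608

93.608


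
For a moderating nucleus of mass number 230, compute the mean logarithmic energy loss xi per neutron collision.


xi = 1 + (A-1)^2/(2A) * ln((A-1)/(A+1))
xi = 1 + (230-1)^2/(2*230) * ln((230-1)/(230 +1))
xi = 0.0086705

0.0086705


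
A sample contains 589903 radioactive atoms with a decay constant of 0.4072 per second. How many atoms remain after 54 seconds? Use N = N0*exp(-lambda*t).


N = N0 * exp(-lambda * t)
N = 589903 * exp(-0.4072 * 54)
N = 1.6640e-04

1.6640e-04


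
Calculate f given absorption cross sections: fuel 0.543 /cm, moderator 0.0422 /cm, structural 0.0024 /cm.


f = Sigma_a_fuel / (Sigma_a_fuel + Sigma_a_mod + Sigma_a_other)
f = 0.543 / (0.543 + 0.0422 + 0.0024)
f = 0.92410

0.92410


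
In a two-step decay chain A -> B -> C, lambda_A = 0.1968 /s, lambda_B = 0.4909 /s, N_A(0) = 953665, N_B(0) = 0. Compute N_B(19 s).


N_B(t) = lambda_A * N_A0 / (lambda_B - lambda_A) * [exp(-lambda_A*t) - exp(-lambda_B*t)]
exp(-0.1968*19) = 0.02377311; exp(-0.4909*19) = 8.897991e-05
N_B = 0.1968 * 953665 / (0.4909 - 0.1968) * (0.02377311 - 8.897991e-05)
N_B = 15114

15114


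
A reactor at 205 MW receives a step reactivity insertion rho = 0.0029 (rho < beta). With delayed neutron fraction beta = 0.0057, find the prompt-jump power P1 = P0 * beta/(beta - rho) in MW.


P1/P0 = beta / (beta - rho)
P1/P0 = 0.0057 / (0.0057 - 0.0029) = 2.035714
P1 = 205 * 2.035714 = 417.32 MW

417.32


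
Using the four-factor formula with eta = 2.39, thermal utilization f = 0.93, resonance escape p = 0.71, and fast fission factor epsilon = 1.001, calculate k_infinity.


k_inf = eta * f * p * epsilon
k_inf = 2.39 * 0.93 * 0.71 * 1.001
k_inf = 1.5797

1.5797


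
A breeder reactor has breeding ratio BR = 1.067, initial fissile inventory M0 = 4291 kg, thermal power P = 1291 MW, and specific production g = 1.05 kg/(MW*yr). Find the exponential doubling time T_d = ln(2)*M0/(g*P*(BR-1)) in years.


Breeding gain G = BR - 1 = 1.067 - 1 = 0.067
Fissile production rate = g * P * G = 1.05 * 1291 * 0.067 = 90.82185 kg/yr
T_d = ln(2) * M0 / (g * P * G)
T_d = ln(2) * 4291 / 90.82185 = 32.749 yr

32.749


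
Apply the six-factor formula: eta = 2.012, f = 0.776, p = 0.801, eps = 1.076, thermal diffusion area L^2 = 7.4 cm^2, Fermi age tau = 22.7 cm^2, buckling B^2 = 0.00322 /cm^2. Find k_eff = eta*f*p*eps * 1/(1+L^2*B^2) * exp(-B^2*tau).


k_inf = eta*f*p*eps = 2.012*0.776*0.801*1.076 = 1.345657
P_TNL = 1/(1 + L^2*B^2) = 1/(1 + 7.4*0.00322) = 0.9767266
P_FNL = exp(-B^2*tau) = exp(-0.00322*22.7) = 0.9295135
k_eff = k_inf * P_TNL * P_FNL = 1.345657 * 0.9767266 * 0.9295135
k_eff = 1.2217

1.2217


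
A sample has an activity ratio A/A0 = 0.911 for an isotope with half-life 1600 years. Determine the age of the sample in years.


lambda = ln(2) / t_half = ln(2) / 1600 = 4.332170e-04 /yr
t = -ln(A/A0) / lambda
t = -ln(0.911) / 4.332170e-04
t = 215.16 yr

215.16


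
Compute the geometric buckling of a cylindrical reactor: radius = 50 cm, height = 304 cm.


B^2 = (2.405/R)^2 + (pi/H)^2
B^2 = (2.405/50)^2 + (pi/304)^2
B^2 = 0.0024204 /cm^2

0.0024204


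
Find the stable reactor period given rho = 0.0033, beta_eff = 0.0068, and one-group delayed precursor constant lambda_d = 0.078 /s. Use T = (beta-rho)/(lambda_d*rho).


T = (beta - rho) / (lambda_d * rho)
T = (0.0068 - 0.0033) / (0.078 * 0.0033)
T = 13.598 s

13.598


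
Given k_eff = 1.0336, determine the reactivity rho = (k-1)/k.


rho = (k_eff - 1) / k_eff
rho = (1.0336 - 1) / 1.0336
rho = 0.032508

0.032508


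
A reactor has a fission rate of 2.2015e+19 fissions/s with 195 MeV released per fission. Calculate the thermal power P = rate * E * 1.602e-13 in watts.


P = fission_rate * E_MeV * 1.602e-13
P = 2.2015e+19 * 195 * 1.602e-13
P = 6.8773e+08 W

6.8773e+08


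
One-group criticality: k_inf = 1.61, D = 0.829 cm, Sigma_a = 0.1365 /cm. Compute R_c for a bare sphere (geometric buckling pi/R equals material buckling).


L^2 = D / Sigma_a = 0.829 / 0.1365 = 6.073260 cm^2
B_m^2 = (k_inf - 1) / L^2 = (1.61 - 1) / 6.073260 = 0.1004403 /cm^2
For a bare sphere: B_g = pi/R, so R_c = pi / sqrt(B_m^2)
R_c = pi / sqrt(0.1004403) = 9.9128 cm

9.9128


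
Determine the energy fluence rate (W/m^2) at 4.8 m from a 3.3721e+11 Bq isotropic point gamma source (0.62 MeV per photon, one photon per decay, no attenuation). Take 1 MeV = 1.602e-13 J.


psi = A * E * 1.602e-13 / (4*pi*r^2)
psi = 3.3721e+11 * 0.62 * 1.602e-13 / (4*pi*4.8^2)
psi = 1.1568e-04 W/m^2

1.1568e-04


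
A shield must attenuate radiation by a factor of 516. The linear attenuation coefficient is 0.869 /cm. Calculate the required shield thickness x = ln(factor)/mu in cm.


x = ln(factor) / mu
x = ln(516) / 0.869
x = 7.1877 cm

7.1877


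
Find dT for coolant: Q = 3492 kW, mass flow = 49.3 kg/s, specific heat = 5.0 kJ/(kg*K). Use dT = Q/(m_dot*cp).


dT = Q / (m_dot * cp)
dT = 3492 / (49.3 * 5.0)
dT = 14.166 C

14.166


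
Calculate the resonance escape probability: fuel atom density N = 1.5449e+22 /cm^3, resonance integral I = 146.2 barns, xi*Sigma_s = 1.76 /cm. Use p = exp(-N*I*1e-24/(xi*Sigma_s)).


p = exp(-N * I * 1e-24 / (xi*Sigma_s))
p = exp(-1.5449e+22 * 146.2 * 1e-24 / 1.76)
p = 0.27712

0.27712


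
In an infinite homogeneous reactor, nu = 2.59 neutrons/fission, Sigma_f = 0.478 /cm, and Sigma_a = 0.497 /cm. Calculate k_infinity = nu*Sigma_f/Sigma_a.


k_inf = nu * Sigma_f / Sigma_a
k_inf = 2.59 * 0.478 / 0.497
k_inf = 2.4910

2.4910


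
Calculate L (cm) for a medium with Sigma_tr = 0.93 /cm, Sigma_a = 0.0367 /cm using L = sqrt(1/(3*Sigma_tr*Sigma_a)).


D = 1 / (3 * Sigma_tr) = 1 / (3 * 0.93) = 0.3584229 cm
L = sqrt(D / Sigma_a)
L = sqrt(0.3584229 / 0.0367)
L = 3.1251 cm

3.1251


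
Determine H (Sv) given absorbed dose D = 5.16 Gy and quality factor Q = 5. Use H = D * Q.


H = D * Q
H = 5.16 * 5
H = 25.800 Sv

25.800


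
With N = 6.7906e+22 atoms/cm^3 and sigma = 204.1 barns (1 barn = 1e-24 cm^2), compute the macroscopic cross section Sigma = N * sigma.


Sigma = N * sigma_barns * 1e-24
Sigma = 6.7906e+22 * 204.1 * 1e-24
Sigma = 13.860 /cm

13.860


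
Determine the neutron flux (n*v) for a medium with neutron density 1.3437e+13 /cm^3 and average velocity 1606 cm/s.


phi = n * v
phi = 1.3437e+13 * 1606
phi = 2.1580e+16 /cm^2/s

2.1580e+16


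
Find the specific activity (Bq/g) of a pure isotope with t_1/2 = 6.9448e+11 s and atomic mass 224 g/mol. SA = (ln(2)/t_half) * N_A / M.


lambda = ln(2) / t_half = ln(2) / 6.9448e+11 = 9.980808e-13 /s
SA = lambda * N_A / M
SA = 9.980808e-13 * 6.022e23 / 224
SA = 2.6832e+09 Bq/g

2.6832e+09


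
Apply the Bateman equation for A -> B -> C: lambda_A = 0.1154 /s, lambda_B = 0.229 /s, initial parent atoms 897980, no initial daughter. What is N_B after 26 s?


N_B(t) = lambda_A * N_A0 / (lambda_B - lambda_A) * [exp(-lambda_A*t) - exp(-lambda_B*t)]
exp(-0.1154*26) = 0.04976716; exp(-0.229*26) = 0.002595438
N_B = 0.1154 * 897980 / (0.229 - 0.1154) * (0.04976716 - 0.002595438)
N_B = 43030

43030


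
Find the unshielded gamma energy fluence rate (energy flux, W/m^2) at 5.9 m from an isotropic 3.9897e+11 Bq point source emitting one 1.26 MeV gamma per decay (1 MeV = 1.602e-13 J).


psi = A * E * 1.602e-13 / (4*pi*r^2)
psi = 3.9897e+11 * 1.26 * 1.602e-13 / (4*pi*5.9^2)
psi = 1.8410e-04 W/m^2

1.8410e-04


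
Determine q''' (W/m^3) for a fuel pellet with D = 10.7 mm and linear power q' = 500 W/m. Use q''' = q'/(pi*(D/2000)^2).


r = D / 2 / 1000 = 10.7 / 2 / 1000 = 0.00535 m
q''' = q' / (pi * r^2)
q''' = 500 / (pi * 0.00535^2)
q''' = 5.5605e+06 W/m^3

5.5605e+06


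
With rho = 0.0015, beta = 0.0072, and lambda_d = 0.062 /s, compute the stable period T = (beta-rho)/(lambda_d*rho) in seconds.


T = (beta - rho) / (lambda_d * rho)
T = (0.0072 - 0.0015) / (0.062 * 0.0015)
T = 61.290 s

61.290


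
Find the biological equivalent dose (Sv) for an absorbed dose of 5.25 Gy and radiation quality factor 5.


H = D * Q
H = 5.25 * 5
H = 26.250 Sv

26.250


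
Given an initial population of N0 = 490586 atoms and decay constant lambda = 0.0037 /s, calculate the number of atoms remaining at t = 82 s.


N = N0 * exp(-lambda * t)
N = 490586 * exp(-0.0037 * 82)
N = 362201

362201


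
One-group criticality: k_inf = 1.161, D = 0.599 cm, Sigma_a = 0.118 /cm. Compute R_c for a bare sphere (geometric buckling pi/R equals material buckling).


L^2 = D / Sigma_a = 0.599 / 0.118 = 5.076271 cm^2
B_m^2 = (k_inf - 1) / L^2 = (1.161 - 1) / 5.076271 = 0.03171619 /cm^2
For a bare sphere: B_g = pi/R, so R_c = pi / sqrt(B_m^2)
R_c = pi / sqrt(0.03171619) = 17.640 cm

17.640


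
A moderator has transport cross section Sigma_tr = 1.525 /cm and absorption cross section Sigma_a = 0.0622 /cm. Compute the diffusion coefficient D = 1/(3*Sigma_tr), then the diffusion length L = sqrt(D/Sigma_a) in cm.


D = 1 / (3 * Sigma_tr) = 1 / (3 * 1.525) = 0.2185792 cm
L = sqrt(D / Sigma_a)
L = sqrt(0.2185792 / 0.0622)
L = 1.8746 cm

1.8746


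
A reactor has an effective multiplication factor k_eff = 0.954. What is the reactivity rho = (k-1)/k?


rho = (k_eff - 1) / k_eff
rho = (0.954 - 1) / 0.954
rho = -0.048218

-0.048218


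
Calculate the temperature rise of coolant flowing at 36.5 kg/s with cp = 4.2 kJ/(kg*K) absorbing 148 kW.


dT = Q / (m_dot * cp)
dT = 148 / (36.5 * 4.2)
dT = 0.96543 C

0.96543


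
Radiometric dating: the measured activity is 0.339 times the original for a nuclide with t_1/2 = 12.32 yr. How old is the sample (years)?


lambda = ln(2) / t_half = ln(2) / 12.32 = 0.05626195 /yr
t = -ln(A/A0) / lambda
t = -ln(0.339) / 0.05626195
t = 19.227 yr

19.227


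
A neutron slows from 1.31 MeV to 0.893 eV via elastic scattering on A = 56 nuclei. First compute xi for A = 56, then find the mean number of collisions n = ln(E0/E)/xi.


xi = 1 + (A-1)^2/(2A)*ln((A-1)/(A+1)) = 0.03529286 (for A = 56)
n = ln(E0/E) / xi
n = ln(1.31e6 / 0.893) / 0.03529286
n = ln(1.466965e+06) / 0.03529286 = 402.31

402.31


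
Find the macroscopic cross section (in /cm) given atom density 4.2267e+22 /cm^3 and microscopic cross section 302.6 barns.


Sigma = N * sigma_barns * 1e-24
Sigma = 4.2267e+22 * 302.6 * 1e-24
Sigma = 12.790 /cm

12.790


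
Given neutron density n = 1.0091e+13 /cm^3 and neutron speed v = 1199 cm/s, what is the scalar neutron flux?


phi = n * v
phi = 1.0091e+13 * 1199
phi = 1.2099e+16 /cm^2/s

1.2099e+16


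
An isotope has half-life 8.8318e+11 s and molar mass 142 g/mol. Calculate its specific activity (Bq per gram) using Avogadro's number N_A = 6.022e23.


lambda = ln(2) / t_half = ln(2) / 8.8318e+11 = 7.848312e-13 /s
SA = lambda * N_A / M
SA = 7.848312e-13 * 6.022e23 / 142
SA = 3.3283e+09 Bq/g

3.3283e+09


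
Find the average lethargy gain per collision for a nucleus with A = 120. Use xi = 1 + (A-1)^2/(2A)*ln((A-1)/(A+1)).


xi = 1 + (A-1)^2/(2A) * ln((A-1)/(A+1))
xi = 1 + (120-1)^2/(2*120) * ln((120-1)/(120 +1))
xi = 0.016574

0.016574


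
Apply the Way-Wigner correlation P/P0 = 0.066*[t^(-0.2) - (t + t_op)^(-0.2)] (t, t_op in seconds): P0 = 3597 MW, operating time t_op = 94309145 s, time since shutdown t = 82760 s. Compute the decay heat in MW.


P/P0 = 0.066 * [t^(-0.2) - (t + t_op)^(-0.2)]
P/P0 = 0.066 * [82760^(-0.2) - (82760 + 94309145)^(-0.2)]
P/P0 = 0.066 * [0.1038570 - 0.02541049] = 0.005177470
P = 3597 * 0.005177470 = 18.623 MW

18.623


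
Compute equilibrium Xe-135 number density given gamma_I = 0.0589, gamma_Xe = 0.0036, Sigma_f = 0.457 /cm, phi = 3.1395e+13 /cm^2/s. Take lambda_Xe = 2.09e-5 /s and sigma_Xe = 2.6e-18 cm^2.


Xe_eq = (gamma_I + gamma_Xe) * Sigma_f * phi / (lambda_Xe + sigma_Xe * phi)
Numerator = (0.0589 + 0.0036) * 0.457 * 3.1395e+13 = 8.967197e+11
Denominator = 2.09e-5 + 2.6e-18 * 3.1395e+13 = 1.025270e-04
Xe_eq = 8.967197e+11 / 1.025270e-04 = 8.7462e+15 /cm^3

8.7462e+15


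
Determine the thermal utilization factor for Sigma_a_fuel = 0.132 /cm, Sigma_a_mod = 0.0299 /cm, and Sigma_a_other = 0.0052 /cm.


f = Sigma_a_fuel / (Sigma_a_fuel + Sigma_a_mod + Sigma_a_other)
f = 0.132 / (0.132 + 0.0299 + 0.0052)
f = 0.78995

0.78995


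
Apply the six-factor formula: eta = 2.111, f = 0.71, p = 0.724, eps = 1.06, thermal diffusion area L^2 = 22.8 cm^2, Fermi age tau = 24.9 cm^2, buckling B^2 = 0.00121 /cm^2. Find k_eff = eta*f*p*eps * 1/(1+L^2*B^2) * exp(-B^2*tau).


k_inf = eta*f*p*eps = 2.111*0.71*0.724*1.06 = 1.150247
P_TNL = 1/(1 + L^2*B^2) = 1/(1 + 22.8*0.00121) = 0.9731527
P_FNL = exp(-B^2*tau) = exp(-0.00121*24.9) = 0.9703204
k_eff = k_inf * P_TNL * P_FNL = 1.150247 * 0.9731527 * 0.9703204
k_eff = 1.0861

1.0861


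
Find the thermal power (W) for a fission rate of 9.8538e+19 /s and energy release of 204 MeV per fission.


P = fission_rate * E_MeV * 1.602e-13
P = 9.8538e+19 * 204 * 1.602e-13
P = 3.2203e+09 W

3.2203e+09


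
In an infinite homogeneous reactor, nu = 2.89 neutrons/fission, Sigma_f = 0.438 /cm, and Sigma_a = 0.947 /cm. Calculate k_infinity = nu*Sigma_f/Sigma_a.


k_inf = nu * Sigma_f / Sigma_a
k_inf = 2.89 * 0.438 / 0.947
k_inf = 1.3367

1.3367


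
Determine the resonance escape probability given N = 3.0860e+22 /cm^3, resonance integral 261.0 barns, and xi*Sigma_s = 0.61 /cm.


p = exp(-N * I * 1e-24 / (xi*Sigma_s))
p = exp(-3.0860e+22 * 261.0 * 1e-24 / 0.61)
p = 1.8432e-06

1.8432e-06


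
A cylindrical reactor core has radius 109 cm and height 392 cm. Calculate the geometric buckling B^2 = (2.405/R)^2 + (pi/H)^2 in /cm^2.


B^2 = (2.405/R)^2 + (pi/H)^2
B^2 = (2.405/109)^2 + (pi/392)^2
B^2 = 5.5106e-04 /cm^2

5.5106e-04


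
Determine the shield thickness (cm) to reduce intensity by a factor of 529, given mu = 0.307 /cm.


x = ln(factor) / mu
x = ln(529) / 0.307
x = 20.427 cm

20.427


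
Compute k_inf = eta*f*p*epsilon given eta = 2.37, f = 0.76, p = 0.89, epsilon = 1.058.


k_inf = eta * f * p * epsilon
k_inf = 2.37 * 0.76 * 0.89 * 1.058
k_inf = 1.6960

1.6960


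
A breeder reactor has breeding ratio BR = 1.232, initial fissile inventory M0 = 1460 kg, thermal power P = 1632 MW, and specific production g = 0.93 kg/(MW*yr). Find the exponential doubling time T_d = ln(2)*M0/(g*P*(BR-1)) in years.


Breeding gain G = BR - 1 = 1.232 - 1 = 0.232
Fissile production rate = g * P * G = 0.93 * 1632 * 0.232 = 352.12032 kg/yr
T_d = ln(2) * M0 / (g * P * G)
T_d = ln(2) * 1460 / 352.12032 = 2.8740 yr

2.8740


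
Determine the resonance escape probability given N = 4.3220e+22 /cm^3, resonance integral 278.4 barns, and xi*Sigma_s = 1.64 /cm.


p = exp(-N * I * 1e-24 / (xi*Sigma_s))
p = exp(-4.3220e+22 * 278.4 * 1e-24 / 1.64)
p = 6.5109e-04

6.5109e-04


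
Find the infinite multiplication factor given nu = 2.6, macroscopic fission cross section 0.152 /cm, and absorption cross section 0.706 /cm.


k_inf = nu * Sigma_f / Sigma_a
k_inf = 2.6 * 0.152 / 0.706
k_inf = 0.55977

0.55977


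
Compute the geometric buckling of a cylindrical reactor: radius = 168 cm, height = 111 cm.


B^2 = (2.405/R)^2 + (pi/H)^2
B^2 = (2.405/168)^2 + (pi/111)^2
B^2 = 0.0010060 /cm^2

0.0010060


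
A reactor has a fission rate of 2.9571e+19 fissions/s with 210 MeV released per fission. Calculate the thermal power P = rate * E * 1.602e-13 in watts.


P = fission_rate * E_MeV * 1.602e-13
P = 2.9571e+19 * 210 * 1.602e-13
P = 9.9483e+08 W

9.9483e+08


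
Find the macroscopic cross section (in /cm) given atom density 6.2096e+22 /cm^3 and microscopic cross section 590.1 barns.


Sigma = N * sigma_barns * 1e-24
Sigma = 6.2096e+22 * 590.1 * 1e-24
Sigma = 36.643 /cm

36.643


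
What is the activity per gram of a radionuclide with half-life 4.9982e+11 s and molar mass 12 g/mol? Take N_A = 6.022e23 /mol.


lambda = ln(2) / t_half = ln(2) / 4.9982e+11 = 1.386794e-12 /s
SA = lambda * N_A / M
SA = 1.386794e-12 * 6.022e23 / 12
SA = 6.9594e+10 Bq/g

6.9594e+10


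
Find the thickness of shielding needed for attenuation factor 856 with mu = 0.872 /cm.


x = ln(factor) / mu
x = ln(856) / 0.872
x = 7.7434 cm

7.7434


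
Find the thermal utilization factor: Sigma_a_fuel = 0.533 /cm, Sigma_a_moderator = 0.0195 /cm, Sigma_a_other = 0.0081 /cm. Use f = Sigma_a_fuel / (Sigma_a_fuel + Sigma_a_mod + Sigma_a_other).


f = Sigma_a_fuel / (Sigma_a_fuel + Sigma_a_mod + Sigma_a_other)
f = 0.533 / (0.533 + 0.0195 + 0.0081)
f = 0.95077

0.95077


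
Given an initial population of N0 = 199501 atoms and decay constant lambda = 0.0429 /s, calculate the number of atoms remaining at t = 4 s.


N = N0 * exp(-lambda * t)
N = 199501 * exp(-0.0429 * 4)
N = 168043

168043


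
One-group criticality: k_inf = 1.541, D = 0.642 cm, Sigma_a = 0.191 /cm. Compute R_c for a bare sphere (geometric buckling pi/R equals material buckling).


L^2 = D / Sigma_a = 0.642 / 0.191 = 3.361257 cm^2
B_m^2 = (k_inf - 1) / L^2 = (1.541 - 1) / 3.361257 = 0.1609517 /cm^2
For a bare sphere: B_g = pi/R, so R_c = pi / sqrt(B_m^2)
R_c = pi / sqrt(0.1609517) = 7.8307 cm

7.8307


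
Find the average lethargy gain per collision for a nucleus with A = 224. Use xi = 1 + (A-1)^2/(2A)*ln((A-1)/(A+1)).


xi = 1 + (A-1)^2/(2A) * ln((A-1)/(A+1))
xi = 1 + (224-1)^2/(2*224) * ln((224-1)/(224 +1))
xi = 0.0089021

0.0089021


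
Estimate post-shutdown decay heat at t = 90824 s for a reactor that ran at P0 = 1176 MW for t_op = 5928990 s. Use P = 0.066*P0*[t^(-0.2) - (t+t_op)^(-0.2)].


P/P0 = 0.066 * [t^(-0.2) - (t + t_op)^(-0.2)]
P/P0 = 0.066 * [90824^(-0.2) - (90824 + 5928990)^(-0.2)]
P/P0 = 0.066 * [0.1019436 - 0.04406395] = 0.003820057
P = 1176 * 0.003820057 = 4.4924 MW

4.4924


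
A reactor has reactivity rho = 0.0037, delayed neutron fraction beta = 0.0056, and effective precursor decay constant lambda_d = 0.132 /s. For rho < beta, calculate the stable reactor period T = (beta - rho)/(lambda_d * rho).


T = (beta - rho) / (lambda_d * rho)
T = (0.0056 - 0.0037) / (0.132 * 0.0037)
T = 3.8903 s

3.8903


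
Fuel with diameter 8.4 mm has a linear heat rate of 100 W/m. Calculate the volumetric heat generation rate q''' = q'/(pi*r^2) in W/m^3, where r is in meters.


r = D / 2 / 1000 = 8.4 / 2 / 1000 = 0.0042 m
q''' = q' / (pi * r^2)
q''' = 100 / (pi * 0.0042^2)
q''' = 1.8045e+06 W/m^3

1.8045e+06


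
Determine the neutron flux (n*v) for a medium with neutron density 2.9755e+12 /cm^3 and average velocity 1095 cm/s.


phi = n * v
phi = 2.9755e+12 * 1095
phi = 3.2582e+15 /cm^2/s

3.2582e+15


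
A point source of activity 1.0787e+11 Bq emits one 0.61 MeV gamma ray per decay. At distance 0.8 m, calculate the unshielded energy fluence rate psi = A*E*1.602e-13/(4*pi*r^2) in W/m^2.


psi = A * E * 1.602e-13 / (4*pi*r^2)
psi = 1.0787e+11 * 0.61 * 1.602e-13 / (4*pi*0.8^2)
psi = 0.0013107 W/m^2

0.0013107


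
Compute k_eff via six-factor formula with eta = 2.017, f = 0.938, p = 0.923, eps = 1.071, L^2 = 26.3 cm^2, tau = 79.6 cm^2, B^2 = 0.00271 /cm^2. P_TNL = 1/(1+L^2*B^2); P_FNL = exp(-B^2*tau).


k_inf = eta*f*p*eps = 2.017*0.938*0.923*1.071 = 1.870251
P_TNL = 1/(1 + L^2*B^2) = 1/(1 + 26.3*0.00271) = 0.9334689
P_FNL = exp(-B^2*tau) = exp(-0.00271*79.6) = 0.8059642
k_eff = k_inf * P_TNL * P_FNL = 1.870251 * 0.9334689 * 0.8059642
k_eff = 1.4071

1.4071


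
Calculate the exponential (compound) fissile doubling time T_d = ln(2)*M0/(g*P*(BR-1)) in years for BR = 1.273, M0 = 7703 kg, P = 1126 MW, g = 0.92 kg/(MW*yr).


Breeding gain G = BR - 1 = 1.273 - 1 = 0.273
Fissile production rate = g * P * G = 0.92 * 1126 * 0.273 = 282.80616 kg/yr
T_d = ln(2) * M0 / (g * P * G)
T_d = ln(2) * 7703 / 282.80616 = 18.880 yr

18.880


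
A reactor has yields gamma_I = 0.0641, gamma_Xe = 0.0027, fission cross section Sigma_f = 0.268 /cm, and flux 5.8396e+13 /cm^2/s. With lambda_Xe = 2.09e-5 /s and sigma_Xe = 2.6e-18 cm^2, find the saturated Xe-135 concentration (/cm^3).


Xe_eq = (gamma_I + gamma_Xe) * Sigma_f * phi / (lambda_Xe + sigma_Xe * phi)
Numerator = (0.0641 + 0.0027) * 0.268 * 5.8396e+13 = 1.045429e+12
Denominator = 2.09e-5 + 2.6e-18 * 5.8396e+13 = 1.727296e-04
Xe_eq = 1.045429e+12 / 1.727296e-04 = 6.0524e+15 /cm^3

6.0524e+15


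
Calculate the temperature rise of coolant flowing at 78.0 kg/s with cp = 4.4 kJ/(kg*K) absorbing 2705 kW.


dT = Q / (m_dot * cp)
dT = 2705 / (78.0 * 4.4)
dT = 7.8817 C

7.8817
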